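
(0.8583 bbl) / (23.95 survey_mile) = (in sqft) 3.811e-05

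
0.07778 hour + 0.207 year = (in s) 6.528e+06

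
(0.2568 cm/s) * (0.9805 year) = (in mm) 7.941e+07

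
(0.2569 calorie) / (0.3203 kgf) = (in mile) 0.0002126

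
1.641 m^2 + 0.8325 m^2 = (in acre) 0.0006112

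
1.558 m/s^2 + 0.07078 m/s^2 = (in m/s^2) 1.629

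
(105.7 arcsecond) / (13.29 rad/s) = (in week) 6.375e-11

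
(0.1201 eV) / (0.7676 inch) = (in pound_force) 2.219e-19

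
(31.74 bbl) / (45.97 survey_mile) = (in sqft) 0.0007342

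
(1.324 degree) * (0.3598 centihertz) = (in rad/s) 8.314e-05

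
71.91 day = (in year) 0.197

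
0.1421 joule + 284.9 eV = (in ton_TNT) 3.396e-11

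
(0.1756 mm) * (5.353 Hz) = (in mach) 2.761e-06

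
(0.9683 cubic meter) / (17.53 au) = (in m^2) 3.692e-13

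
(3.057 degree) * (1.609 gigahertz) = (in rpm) 8.198e+08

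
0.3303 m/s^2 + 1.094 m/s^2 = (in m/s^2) 1.424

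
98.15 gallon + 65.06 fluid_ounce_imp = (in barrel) 2.349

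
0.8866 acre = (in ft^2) 3.862e+04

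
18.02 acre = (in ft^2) 7.85e+05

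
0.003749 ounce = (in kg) 0.0001063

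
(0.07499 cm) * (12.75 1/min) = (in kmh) 0.0005737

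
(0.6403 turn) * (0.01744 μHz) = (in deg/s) 4.02e-06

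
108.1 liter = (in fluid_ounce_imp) 3805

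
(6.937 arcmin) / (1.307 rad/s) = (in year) 4.896e-11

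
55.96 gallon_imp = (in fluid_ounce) 8602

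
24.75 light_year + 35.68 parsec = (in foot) 4.38e+18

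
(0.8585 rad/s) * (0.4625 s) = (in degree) 22.75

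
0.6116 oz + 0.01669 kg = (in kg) 0.03403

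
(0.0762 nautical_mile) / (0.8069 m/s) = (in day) 0.002024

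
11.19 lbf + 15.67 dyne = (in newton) 49.78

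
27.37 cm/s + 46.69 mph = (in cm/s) 2115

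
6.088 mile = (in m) 9798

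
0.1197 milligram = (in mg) 0.1197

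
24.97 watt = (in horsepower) 0.03349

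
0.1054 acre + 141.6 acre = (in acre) 141.7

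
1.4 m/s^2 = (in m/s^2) 1.4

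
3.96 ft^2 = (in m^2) 0.3679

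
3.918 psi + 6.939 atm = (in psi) 105.9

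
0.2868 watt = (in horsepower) 0.0003846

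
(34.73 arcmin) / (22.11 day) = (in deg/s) 3.03e-07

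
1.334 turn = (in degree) 480.2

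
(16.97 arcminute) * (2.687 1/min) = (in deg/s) 0.01267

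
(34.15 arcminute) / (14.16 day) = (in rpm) 7.754e-08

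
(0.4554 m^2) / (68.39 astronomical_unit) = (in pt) 1.262e-10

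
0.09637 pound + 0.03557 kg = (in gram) 79.28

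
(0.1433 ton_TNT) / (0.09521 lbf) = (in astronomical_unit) 0.009463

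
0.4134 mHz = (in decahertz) 4.134e-05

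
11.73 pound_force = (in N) 52.18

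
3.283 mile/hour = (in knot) 2.853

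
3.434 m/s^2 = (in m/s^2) 3.434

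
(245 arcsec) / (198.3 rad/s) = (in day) 6.933e-11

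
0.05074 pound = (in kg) 0.02302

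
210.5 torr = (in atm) 0.277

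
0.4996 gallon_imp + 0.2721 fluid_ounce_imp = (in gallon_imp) 0.5013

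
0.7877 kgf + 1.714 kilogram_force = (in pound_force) 5.515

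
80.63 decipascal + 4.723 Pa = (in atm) 0.0001262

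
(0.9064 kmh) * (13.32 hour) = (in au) 8.07e-08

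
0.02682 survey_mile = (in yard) 47.2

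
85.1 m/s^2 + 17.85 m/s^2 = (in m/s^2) 102.9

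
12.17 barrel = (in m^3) 1.935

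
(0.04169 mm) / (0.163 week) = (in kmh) 1.522e-09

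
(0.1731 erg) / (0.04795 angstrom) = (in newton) 3610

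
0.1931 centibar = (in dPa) 1931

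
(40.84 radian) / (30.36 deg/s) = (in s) 77.07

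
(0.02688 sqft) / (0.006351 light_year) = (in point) 1.178e-13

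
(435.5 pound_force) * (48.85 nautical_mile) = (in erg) 1.753e+15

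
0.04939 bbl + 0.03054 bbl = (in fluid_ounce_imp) 447.3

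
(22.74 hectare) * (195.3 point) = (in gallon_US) 4.139e+06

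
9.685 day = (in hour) 232.4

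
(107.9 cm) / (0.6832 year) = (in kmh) 1.803e-07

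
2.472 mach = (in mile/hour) 1883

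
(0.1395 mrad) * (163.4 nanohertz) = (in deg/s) 1.306e-09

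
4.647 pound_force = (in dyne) 2.067e+06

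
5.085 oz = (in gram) 144.2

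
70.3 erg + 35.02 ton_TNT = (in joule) 1.465e+11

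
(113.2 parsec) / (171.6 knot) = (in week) 6.542e+10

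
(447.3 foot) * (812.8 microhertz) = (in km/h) 0.3989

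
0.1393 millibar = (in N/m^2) 13.93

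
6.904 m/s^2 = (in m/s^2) 6.904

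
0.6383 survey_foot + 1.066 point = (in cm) 19.49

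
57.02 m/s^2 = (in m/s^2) 57.02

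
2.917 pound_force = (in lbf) 2.917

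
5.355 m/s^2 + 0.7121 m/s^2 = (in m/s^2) 6.067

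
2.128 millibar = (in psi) 0.03086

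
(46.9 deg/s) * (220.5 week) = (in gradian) 6.949e+09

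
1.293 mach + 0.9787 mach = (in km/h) 2785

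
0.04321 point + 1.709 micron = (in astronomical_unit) 1.133e-16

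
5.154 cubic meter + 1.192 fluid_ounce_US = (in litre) 5154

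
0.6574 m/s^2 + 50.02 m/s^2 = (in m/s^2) 50.68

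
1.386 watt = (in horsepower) 0.001859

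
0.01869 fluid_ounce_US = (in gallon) 0.000146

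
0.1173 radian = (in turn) 0.01867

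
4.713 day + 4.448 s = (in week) 0.6733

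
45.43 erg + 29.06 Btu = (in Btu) 29.06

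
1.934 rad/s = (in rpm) 18.47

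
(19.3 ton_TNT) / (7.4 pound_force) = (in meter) 2.453e+09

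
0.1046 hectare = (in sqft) 1.126e+04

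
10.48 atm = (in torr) 7965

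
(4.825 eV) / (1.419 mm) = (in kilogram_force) 5.555e-17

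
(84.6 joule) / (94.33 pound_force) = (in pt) 571.5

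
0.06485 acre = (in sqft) 2825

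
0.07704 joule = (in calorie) 0.01841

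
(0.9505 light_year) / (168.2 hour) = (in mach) 4.361e+07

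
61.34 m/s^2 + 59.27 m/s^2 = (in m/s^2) 120.6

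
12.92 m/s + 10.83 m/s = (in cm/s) 2375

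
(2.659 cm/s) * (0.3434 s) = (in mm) 9.131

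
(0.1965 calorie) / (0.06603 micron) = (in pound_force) 2.799e+06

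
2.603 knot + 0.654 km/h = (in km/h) 5.475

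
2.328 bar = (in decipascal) 2.328e+06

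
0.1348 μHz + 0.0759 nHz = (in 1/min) 8.093e-06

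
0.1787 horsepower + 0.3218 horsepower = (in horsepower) 0.5005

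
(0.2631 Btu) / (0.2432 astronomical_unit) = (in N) 7.63e-09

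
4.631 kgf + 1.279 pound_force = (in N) 51.1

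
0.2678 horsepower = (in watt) 199.7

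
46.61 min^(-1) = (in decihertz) 7.768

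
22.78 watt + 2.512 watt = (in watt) 25.29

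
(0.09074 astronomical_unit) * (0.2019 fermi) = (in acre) 6.772e-10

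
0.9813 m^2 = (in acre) 0.0002425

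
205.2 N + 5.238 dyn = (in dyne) 2.052e+07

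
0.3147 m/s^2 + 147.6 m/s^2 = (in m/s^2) 147.9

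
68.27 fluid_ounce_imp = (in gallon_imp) 0.4267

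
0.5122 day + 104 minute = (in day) 0.5844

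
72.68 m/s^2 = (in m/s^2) 72.68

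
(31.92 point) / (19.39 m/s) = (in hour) 1.613e-07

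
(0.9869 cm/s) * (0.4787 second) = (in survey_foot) 0.0155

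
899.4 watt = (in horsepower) 1.206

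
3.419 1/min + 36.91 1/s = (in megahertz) 3.697e-05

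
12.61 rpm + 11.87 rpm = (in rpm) 24.48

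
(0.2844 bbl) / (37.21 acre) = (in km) 3.003e-10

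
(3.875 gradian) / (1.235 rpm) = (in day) 5.447e-06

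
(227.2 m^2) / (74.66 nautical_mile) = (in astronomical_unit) 1.098e-14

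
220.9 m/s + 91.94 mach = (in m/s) 3.153e+04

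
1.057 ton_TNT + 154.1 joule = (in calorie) 1.057e+09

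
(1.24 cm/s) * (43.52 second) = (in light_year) 5.704e-17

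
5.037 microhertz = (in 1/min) 0.0003022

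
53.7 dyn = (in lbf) 0.0001207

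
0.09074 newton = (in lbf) 0.0204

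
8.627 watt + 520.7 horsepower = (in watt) 3.883e+05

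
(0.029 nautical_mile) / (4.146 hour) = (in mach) 1.057e-05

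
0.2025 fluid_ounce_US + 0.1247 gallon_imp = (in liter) 0.5729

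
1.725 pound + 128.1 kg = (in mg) 1.289e+08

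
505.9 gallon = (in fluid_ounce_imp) 6.74e+04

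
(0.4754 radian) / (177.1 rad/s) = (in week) 4.438e-09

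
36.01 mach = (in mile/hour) 2.743e+04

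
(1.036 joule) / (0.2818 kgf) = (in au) 2.506e-12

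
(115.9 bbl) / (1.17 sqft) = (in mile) 0.1053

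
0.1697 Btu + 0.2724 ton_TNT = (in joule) 1.14e+09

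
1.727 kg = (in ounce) 60.92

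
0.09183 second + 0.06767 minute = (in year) 1.317e-07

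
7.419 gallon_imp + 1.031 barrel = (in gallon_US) 52.21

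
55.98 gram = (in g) 55.98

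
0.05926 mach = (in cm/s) 2018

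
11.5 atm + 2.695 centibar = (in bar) 11.68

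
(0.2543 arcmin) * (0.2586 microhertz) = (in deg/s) 1.096e-09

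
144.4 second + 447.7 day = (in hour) 1.074e+04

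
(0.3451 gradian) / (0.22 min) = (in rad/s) 0.0004107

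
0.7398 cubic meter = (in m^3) 0.7398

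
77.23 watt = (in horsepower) 0.1036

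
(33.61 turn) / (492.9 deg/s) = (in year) 7.784e-07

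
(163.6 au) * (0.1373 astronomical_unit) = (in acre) 1.242e+20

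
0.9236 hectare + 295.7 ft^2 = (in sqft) 9.971e+04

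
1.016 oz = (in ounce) 1.016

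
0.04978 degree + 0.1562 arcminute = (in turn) 0.0001455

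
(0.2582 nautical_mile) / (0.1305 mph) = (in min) 136.6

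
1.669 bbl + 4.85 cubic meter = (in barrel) 32.17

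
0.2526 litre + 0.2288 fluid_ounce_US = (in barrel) 0.001631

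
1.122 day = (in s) 9.694e+04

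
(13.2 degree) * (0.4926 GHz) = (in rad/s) 1.135e+08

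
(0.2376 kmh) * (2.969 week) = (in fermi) 1.185e+20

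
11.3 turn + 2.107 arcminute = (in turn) 11.3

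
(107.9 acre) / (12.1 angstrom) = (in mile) 2.242e+11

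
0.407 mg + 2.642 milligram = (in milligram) 3.049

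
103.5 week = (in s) 6.26e+07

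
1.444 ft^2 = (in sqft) 1.444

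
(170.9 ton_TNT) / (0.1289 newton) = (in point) 1.572e+16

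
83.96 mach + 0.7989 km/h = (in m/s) 2.859e+04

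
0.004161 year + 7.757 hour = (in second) 1.591e+05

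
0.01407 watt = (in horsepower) 1.887e-05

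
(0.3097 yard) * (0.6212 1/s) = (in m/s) 0.1759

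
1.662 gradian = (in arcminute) 89.75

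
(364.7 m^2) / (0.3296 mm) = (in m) 1.106e+06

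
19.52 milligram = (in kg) 1.952e-05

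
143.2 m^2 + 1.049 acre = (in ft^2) 4.724e+04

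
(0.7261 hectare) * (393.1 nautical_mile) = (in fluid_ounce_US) 1.787e+14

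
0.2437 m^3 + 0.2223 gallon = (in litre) 244.5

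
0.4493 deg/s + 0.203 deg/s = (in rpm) 0.1087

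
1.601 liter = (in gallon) 0.4229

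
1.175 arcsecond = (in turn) 9.066e-07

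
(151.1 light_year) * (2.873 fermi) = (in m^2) 4107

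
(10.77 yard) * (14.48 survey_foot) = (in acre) 0.01074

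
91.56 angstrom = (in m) 9.156e-09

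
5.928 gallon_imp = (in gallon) 7.119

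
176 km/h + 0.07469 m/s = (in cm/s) 4896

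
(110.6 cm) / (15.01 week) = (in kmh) 4.386e-07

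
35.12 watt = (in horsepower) 0.0471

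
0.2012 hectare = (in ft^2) 2.166e+04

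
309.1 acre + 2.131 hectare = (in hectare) 127.2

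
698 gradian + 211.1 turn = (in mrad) 1.337e+06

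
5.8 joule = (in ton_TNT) 1.386e-09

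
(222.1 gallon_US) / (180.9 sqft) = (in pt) 141.8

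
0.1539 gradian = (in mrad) 2.417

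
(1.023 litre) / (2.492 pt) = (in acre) 0.0002875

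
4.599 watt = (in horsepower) 0.006167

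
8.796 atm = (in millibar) 8913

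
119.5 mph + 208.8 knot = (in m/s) 160.8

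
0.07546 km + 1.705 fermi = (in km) 0.07546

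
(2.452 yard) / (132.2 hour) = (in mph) 1.054e-05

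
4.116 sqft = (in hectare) 3.824e-05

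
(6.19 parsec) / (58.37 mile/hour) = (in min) 1.22e+14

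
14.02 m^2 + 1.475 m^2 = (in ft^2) 166.8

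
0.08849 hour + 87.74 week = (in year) 1.683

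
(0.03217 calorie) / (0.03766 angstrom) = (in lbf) 8.035e+09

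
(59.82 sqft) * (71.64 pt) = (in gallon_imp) 30.9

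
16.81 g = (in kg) 0.01681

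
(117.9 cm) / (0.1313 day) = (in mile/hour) 0.0002325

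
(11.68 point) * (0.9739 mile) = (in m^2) 6.458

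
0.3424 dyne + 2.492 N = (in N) 2.492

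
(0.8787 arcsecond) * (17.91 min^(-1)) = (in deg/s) 7.286e-05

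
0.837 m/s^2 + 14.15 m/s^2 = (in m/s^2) 14.99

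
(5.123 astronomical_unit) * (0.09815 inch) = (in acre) 4.721e+05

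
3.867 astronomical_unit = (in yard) 6.326e+11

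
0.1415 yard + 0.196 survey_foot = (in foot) 0.6205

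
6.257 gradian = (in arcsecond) 2.027e+04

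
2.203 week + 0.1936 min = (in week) 2.203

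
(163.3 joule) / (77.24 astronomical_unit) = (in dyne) 1.413e-06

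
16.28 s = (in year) 5.162e-07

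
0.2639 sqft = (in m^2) 0.02452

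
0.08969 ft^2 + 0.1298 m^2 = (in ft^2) 1.487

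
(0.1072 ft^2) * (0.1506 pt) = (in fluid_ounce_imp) 0.01862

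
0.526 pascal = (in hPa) 0.00526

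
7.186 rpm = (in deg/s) 43.12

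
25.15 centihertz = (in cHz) 25.15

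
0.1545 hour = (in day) 0.006438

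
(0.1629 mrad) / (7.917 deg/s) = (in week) 1.949e-09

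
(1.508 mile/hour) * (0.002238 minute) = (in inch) 3.564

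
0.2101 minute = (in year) 3.997e-07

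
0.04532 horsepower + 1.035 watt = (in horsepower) 0.04671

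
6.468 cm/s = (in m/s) 0.06468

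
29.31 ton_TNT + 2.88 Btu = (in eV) 7.654e+29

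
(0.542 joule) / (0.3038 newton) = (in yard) 1.951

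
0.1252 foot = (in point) 108.2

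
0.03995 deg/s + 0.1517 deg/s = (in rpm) 0.03194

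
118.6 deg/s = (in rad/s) 2.07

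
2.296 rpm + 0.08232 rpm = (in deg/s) 14.27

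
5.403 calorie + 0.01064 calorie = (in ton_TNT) 5.414e-09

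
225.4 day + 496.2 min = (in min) 3.251e+05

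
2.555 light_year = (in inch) 9.517e+17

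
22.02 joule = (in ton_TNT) 5.263e-09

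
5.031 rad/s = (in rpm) 48.04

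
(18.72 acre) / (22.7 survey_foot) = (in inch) 4.311e+05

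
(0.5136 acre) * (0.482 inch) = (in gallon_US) 6722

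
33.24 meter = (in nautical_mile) 0.01795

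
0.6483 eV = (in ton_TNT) 2.483e-29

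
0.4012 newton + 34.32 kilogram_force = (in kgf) 34.36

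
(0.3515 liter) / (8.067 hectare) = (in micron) 0.004357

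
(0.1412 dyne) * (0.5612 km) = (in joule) 0.0007924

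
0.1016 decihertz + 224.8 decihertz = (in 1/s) 22.49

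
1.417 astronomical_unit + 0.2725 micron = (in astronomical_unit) 1.417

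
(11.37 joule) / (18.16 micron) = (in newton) 6.261e+05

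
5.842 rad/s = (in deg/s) 334.7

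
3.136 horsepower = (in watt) 2339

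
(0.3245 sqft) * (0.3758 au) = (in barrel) 1.066e+10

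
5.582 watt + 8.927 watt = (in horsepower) 0.01946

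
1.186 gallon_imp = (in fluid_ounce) 182.3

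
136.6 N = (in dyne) 1.366e+07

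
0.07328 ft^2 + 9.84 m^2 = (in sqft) 106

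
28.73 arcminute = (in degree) 0.4788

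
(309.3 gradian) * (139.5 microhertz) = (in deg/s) 0.03883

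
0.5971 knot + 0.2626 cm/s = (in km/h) 1.115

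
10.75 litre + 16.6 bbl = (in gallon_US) 700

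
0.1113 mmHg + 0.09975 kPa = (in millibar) 1.146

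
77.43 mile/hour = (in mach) 0.1017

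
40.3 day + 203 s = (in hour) 967.3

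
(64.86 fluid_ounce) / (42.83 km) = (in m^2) 4.478e-08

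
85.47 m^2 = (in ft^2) 920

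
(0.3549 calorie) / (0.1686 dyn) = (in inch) 3.467e+07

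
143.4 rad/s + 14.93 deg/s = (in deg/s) 8231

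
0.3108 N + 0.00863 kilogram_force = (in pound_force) 0.0889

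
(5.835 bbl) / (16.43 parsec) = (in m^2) 1.83e-18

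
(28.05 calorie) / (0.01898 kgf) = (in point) 1.787e+06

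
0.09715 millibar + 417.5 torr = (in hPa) 556.7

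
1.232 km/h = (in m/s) 0.3422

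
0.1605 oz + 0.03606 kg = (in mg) 4.061e+04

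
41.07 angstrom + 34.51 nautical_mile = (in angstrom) 6.391e+14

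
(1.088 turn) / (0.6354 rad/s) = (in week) 1.779e-05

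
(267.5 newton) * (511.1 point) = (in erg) 4.823e+08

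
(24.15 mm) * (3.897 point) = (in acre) 8.204e-09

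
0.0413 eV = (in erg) 6.617e-14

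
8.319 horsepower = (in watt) 6203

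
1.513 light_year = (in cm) 1.431e+18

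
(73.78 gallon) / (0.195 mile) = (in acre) 2.199e-07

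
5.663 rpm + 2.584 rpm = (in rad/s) 0.8636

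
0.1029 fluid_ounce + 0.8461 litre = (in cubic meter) 0.0008491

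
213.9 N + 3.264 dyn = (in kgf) 21.81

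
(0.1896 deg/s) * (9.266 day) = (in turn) 421.6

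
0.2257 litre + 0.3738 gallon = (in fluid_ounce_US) 55.48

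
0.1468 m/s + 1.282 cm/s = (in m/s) 0.1596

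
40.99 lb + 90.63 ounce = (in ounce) 746.5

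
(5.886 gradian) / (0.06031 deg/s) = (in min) 1.464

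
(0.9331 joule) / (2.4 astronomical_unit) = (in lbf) 5.843e-13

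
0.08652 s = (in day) 1.001e-06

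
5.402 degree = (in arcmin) 324.1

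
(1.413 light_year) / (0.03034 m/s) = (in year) 1.397e+10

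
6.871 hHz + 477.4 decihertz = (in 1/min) 4.409e+04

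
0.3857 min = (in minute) 0.3857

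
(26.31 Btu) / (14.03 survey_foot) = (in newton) 6491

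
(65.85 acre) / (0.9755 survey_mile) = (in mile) 0.1055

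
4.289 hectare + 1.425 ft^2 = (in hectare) 4.289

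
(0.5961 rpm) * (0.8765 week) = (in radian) 3.309e+04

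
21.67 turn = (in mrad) 1.362e+05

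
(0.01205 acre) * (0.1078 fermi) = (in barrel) 3.306e-14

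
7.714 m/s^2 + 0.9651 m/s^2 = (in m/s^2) 8.679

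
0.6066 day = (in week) 0.08666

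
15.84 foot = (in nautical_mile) 0.002607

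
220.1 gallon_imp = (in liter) 1001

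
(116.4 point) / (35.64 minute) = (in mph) 4.296e-05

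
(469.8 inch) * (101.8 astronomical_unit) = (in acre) 4.491e+10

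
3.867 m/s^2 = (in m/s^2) 3.867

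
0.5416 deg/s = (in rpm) 0.09027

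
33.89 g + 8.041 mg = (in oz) 1.196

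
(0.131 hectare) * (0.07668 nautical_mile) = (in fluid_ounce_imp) 6.548e+09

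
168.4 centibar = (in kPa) 168.4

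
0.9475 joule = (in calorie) 0.2265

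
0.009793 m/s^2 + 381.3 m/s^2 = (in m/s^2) 381.3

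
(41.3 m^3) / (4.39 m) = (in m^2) 9.408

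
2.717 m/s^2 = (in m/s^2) 2.717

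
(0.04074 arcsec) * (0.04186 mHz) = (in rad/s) 8.268e-12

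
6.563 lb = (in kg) 2.977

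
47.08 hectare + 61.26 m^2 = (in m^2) 4.709e+05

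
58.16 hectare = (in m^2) 5.816e+05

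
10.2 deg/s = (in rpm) 1.7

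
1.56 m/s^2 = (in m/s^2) 1.56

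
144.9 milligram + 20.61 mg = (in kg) 0.0001655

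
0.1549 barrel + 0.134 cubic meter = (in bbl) 0.9977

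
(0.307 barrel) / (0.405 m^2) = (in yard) 0.1318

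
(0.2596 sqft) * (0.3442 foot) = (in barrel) 0.01591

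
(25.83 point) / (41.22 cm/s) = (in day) 2.559e-07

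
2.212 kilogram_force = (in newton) 21.69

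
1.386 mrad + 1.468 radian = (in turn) 0.2339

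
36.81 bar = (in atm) 36.33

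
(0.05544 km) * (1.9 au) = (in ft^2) 1.696e+14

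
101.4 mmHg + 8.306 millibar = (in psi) 2.081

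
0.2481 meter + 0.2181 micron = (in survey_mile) 0.0001542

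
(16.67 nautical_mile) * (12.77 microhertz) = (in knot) 0.7664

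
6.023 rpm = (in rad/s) 0.6307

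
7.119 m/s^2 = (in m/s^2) 7.119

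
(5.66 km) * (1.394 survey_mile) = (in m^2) 1.27e+07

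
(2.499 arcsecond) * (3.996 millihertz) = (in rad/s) 4.841e-08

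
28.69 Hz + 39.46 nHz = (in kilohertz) 0.02869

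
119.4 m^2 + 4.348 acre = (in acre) 4.378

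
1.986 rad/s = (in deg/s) 113.8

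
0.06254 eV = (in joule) 1.002e-20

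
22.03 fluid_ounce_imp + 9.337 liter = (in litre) 9.963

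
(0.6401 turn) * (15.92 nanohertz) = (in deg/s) 3.669e-06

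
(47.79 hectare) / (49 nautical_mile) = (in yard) 5.759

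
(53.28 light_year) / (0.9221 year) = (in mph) 3.878e+10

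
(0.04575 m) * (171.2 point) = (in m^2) 0.002763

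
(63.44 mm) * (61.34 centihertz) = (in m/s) 0.03891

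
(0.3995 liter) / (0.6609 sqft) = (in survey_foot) 0.02135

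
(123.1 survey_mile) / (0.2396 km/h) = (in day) 34.45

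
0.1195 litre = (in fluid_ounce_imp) 4.206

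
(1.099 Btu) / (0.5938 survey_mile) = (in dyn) 1.213e+05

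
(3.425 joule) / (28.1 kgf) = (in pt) 35.23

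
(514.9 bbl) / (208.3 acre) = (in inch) 0.003823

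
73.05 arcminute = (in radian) 0.02125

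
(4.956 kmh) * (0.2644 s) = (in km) 0.000364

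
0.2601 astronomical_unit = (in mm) 3.891e+13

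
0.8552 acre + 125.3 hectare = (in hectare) 125.6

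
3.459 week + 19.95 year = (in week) 1044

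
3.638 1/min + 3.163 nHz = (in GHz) 6.063e-11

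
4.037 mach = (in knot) 2672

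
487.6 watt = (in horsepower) 0.6539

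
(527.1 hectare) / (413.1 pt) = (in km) 3.617e+04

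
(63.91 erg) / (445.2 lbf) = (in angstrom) 32.27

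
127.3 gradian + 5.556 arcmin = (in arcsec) 4.128e+05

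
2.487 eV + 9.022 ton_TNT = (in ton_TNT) 9.022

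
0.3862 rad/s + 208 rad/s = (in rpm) 1990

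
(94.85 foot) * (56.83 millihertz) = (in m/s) 1.643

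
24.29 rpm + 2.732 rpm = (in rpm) 27.02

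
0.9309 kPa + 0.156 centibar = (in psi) 0.1576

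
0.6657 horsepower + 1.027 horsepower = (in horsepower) 1.693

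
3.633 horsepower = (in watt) 2709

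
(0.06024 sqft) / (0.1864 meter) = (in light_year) 3.174e-18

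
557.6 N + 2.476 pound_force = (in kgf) 57.98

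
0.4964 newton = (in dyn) 4.964e+04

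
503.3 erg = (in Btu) 4.77e-08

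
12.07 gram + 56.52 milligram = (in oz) 0.4278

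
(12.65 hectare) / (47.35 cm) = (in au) 1.786e-06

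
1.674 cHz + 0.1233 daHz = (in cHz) 125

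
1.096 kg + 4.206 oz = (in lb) 2.679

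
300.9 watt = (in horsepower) 0.4035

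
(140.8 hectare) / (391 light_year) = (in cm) 3.806e-11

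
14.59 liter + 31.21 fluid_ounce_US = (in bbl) 0.09757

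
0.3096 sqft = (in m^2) 0.02876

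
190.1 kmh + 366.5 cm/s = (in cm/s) 5647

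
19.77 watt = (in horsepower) 0.02651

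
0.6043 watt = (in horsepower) 0.0008104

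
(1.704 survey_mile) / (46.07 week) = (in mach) 2.89e-07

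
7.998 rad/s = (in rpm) 76.38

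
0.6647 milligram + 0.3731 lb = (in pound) 0.3731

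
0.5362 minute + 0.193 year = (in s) 6.086e+06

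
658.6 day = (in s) 5.69e+07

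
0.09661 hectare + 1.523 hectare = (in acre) 4.002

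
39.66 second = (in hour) 0.01102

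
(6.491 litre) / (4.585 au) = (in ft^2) 1.019e-13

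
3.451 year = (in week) 179.9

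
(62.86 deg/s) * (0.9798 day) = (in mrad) 9.288e+07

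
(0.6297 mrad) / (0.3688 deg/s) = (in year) 3.102e-09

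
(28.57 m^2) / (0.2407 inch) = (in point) 1.325e+07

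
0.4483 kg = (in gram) 448.3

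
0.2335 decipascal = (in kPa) 2.335e-05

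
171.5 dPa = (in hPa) 0.1715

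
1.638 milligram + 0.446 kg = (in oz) 15.73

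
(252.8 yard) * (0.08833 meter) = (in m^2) 20.42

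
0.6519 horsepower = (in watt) 486.1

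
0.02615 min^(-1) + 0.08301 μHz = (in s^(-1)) 0.0004359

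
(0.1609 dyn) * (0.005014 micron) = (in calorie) 1.928e-15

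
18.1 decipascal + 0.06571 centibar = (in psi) 0.009793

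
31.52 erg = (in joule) 3.152e-06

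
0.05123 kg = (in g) 51.23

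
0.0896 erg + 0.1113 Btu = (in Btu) 0.1113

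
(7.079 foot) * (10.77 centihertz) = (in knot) 0.4517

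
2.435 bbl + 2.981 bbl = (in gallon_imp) 189.4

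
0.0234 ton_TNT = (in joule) 9.791e+07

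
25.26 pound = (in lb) 25.26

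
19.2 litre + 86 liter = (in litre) 105.2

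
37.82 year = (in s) 1.193e+09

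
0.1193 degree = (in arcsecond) 429.5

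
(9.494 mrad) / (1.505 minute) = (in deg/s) 0.006024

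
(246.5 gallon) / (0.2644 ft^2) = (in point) 1.077e+05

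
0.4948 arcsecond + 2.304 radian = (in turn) 0.3667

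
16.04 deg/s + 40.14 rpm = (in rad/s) 4.483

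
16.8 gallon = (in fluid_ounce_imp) 2238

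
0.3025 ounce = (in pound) 0.01891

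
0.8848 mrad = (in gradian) 0.05633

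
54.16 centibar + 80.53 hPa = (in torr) 466.6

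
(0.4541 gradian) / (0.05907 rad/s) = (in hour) 3.354e-05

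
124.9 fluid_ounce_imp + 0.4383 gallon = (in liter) 5.208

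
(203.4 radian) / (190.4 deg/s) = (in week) 0.0001012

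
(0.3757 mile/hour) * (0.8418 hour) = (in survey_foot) 1670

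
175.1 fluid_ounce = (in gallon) 1.368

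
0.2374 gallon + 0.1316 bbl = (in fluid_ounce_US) 737.9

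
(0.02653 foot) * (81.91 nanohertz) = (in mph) 1.482e-09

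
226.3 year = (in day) 8.26e+04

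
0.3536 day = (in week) 0.05051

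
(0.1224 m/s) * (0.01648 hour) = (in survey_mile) 0.004512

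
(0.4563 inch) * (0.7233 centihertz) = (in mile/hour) 0.0001875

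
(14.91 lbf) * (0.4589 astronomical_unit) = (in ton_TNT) 1088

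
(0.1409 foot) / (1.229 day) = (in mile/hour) 9.047e-07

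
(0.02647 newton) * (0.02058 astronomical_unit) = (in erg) 8.149e+14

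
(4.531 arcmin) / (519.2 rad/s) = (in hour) 7.052e-10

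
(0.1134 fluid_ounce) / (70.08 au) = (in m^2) 3.199e-19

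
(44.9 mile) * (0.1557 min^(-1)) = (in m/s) 187.5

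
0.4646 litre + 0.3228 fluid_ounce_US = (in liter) 0.4741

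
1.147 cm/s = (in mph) 0.02566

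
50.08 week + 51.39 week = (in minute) 1.023e+06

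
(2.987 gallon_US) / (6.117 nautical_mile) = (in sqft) 1.074e-05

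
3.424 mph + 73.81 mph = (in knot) 67.11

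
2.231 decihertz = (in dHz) 2.231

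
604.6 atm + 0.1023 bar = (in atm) 604.7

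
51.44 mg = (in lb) 0.0001134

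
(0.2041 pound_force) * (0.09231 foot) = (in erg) 2.554e+05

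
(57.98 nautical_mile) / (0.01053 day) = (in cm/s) 1.18e+04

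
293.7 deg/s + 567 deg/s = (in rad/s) 15.02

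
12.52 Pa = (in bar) 0.0001252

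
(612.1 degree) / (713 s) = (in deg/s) 0.8585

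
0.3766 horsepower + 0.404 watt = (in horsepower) 0.3771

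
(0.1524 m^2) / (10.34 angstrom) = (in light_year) 1.558e-08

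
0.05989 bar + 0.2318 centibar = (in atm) 0.06139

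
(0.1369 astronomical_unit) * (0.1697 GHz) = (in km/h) 1.251e+19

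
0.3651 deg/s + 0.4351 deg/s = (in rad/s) 0.01397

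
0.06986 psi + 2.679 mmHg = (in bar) 0.008388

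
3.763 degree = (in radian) 0.06568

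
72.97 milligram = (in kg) 7.297e-05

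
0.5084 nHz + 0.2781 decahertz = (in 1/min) 166.9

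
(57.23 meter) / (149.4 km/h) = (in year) 4.373e-08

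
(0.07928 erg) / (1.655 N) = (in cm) 4.79e-07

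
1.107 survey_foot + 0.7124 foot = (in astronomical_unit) 3.707e-12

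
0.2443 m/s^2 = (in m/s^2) 0.2443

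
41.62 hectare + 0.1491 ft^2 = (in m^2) 4.162e+05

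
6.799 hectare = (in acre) 16.8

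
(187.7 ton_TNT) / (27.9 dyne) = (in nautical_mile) 1.52e+12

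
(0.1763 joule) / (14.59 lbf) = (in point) 7.7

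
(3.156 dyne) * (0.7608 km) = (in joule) 0.02401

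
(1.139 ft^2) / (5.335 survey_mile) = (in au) 8.238e-17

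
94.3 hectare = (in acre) 233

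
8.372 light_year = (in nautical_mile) 4.277e+13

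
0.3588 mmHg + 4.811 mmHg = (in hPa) 6.892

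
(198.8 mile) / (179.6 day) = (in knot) 0.04008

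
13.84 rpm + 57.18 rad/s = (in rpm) 559.9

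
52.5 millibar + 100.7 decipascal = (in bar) 0.0526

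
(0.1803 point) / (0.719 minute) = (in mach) 4.33e-09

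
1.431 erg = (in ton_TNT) 3.42e-17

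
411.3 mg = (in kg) 0.0004113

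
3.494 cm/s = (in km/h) 0.1258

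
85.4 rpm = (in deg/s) 512.4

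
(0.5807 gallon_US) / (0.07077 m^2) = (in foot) 0.1019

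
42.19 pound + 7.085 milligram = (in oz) 675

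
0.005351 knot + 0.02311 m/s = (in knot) 0.05027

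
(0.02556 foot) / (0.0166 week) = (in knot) 1.508e-06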